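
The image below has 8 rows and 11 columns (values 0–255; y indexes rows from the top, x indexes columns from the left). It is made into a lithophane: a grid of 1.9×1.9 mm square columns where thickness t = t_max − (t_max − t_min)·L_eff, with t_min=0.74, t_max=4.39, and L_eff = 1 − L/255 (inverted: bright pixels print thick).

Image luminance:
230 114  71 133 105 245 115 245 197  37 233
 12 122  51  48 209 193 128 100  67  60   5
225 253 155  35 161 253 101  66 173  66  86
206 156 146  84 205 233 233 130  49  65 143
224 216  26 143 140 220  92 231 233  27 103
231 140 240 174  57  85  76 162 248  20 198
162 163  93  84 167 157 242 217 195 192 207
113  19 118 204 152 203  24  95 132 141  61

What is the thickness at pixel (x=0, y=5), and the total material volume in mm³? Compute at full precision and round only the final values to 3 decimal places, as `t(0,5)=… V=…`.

span = t_max - t_min = 4.39 - 0.74 = 3.650
L(0,5) = 231, L_eff = 1 - 231/255 = 0.094118 (inverted)
t(0,5) = 4.39 - 3.650·0.094118 = 4.046
Σt over all 8·11 pixels = 247039/1020 ≈ 242.1950980
V = pitch²·Σt = 1.9²·247039/1020 = 874.324

t(0,5)=4.046 V=874.324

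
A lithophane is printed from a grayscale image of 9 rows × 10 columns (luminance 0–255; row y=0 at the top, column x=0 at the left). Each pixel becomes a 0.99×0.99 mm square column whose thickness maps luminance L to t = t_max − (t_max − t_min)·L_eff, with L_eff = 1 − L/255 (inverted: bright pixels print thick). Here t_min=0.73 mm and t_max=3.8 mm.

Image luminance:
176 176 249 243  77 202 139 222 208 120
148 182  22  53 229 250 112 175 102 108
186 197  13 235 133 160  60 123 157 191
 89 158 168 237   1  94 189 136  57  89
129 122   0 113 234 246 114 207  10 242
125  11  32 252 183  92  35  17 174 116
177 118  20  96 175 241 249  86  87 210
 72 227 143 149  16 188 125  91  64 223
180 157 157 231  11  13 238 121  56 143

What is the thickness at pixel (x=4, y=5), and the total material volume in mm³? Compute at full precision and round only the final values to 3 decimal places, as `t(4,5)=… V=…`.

span = t_max - t_min = 3.8 - 0.73 = 3.070
L(4,5) = 183, L_eff = 1 - 183/255 = 0.282353 (inverted)
t(4,5) = 3.8 - 3.070·0.282353 = 2.933
Σt over all 9·10 pixels = 912873/4250 ≈ 214.7936471
V = pitch²·Σt = 0.99²·912873/4250 = 210.519

t(4,5)=2.933 V=210.519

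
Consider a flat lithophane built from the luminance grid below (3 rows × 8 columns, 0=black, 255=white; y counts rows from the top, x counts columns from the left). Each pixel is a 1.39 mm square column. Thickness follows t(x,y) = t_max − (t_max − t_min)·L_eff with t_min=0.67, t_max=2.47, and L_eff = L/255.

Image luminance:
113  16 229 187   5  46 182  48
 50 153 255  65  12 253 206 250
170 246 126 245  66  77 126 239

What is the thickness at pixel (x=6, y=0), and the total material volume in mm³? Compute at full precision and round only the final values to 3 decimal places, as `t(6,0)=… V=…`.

span = t_max - t_min = 2.47 - 0.67 = 1.800
L(6,0) = 182, L_eff = 182/255 = 0.713725
t(6,0) = 2.47 - 1.800·0.713725 = 1.185
Σt over all 3·8 pixels = 15099/425 ≈ 35.5270588
V = pitch²·Σt = 1.39²·15099/425 = 68.642

t(6,0)=1.185 V=68.642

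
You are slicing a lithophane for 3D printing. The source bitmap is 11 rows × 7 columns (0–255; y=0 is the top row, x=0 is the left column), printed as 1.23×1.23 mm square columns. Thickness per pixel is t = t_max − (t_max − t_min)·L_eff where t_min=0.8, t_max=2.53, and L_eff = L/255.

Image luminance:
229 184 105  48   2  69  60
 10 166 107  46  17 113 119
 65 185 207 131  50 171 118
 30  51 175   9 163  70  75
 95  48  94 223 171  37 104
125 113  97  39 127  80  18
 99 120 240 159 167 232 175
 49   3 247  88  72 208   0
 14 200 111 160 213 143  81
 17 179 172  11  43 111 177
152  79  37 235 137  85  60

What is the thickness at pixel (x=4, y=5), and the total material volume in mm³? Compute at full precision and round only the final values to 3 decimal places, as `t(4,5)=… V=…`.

t(4,5)=1.668 V=208.285

span = t_max - t_min = 2.53 - 0.8 = 1.730
L(4,5) = 127, L_eff = 127/255 = 0.498039
t(4,5) = 2.53 - 1.730·0.498039 = 1.668
Σt over all 11·7 pixels = 3510649/25500 ≈ 137.6725098
V = pitch²·Σt = 1.23²·3510649/25500 = 208.285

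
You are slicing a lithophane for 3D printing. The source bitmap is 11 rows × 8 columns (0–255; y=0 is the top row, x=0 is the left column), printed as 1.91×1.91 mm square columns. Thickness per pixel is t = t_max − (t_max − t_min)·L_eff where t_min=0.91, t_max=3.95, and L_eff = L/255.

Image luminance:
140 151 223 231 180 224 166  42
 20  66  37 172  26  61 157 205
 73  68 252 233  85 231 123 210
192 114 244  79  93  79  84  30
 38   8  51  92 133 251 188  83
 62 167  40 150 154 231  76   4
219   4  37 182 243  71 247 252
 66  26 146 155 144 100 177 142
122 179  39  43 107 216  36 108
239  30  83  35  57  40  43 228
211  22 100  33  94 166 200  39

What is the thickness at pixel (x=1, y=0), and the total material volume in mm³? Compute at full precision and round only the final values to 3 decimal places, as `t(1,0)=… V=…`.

t(1,0)=2.150 V=802.725

span = t_max - t_min = 3.95 - 0.91 = 3.040
L(1,0) = 151, L_eff = 151/255 = 0.592157
t(1,0) = 3.95 - 3.040·0.592157 = 2.150
Σt over all 11·8 pixels = 11222/51 ≈ 220.0392157
V = pitch²·Σt = 1.91²·11222/51 = 802.725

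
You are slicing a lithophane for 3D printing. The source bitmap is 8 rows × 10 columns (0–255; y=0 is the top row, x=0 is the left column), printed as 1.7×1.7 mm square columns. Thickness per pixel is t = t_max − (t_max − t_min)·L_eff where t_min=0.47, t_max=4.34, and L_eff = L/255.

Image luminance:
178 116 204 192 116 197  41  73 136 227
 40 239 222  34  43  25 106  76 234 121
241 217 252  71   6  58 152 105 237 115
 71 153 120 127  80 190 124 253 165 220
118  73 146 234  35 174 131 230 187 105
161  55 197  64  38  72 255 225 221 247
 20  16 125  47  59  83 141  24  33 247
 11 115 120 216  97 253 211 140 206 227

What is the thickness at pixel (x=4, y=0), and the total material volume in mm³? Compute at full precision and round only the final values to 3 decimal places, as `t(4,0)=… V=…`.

t(4,0)=2.580 V=523.755

span = t_max - t_min = 4.34 - 0.47 = 3.870
L(4,0) = 116, L_eff = 116/255 = 0.454902
t(4,0) = 4.34 - 3.870·0.454902 = 2.580
Σt over all 8·10 pixels = 385114/2125 ≈ 181.2301176
V = pitch²·Σt = 1.7²·385114/2125 = 523.755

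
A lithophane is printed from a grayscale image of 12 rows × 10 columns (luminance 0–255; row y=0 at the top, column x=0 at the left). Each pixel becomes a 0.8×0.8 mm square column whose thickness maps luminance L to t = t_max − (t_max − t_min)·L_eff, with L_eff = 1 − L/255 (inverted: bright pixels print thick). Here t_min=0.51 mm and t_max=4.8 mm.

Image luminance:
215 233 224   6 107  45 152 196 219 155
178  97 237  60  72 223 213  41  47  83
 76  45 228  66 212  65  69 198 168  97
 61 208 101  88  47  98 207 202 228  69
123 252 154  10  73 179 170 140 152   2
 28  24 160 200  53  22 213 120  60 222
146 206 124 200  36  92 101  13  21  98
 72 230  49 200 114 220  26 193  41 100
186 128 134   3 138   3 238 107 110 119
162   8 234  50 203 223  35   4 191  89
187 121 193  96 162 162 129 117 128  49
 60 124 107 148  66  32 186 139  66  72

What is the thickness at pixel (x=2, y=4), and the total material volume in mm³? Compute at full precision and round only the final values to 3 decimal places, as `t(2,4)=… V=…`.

t(2,4)=3.101 V=197.271

span = t_max - t_min = 4.8 - 0.51 = 4.290
L(2,4) = 154, L_eff = 1 - 154/255 = 0.396078 (inverted)
t(2,4) = 4.8 - 4.290·0.396078 = 3.101
Σt over all 12·10 pixels = 655003/2125 ≈ 308.2367059
V = pitch²·Σt = 0.8²·655003/2125 = 197.271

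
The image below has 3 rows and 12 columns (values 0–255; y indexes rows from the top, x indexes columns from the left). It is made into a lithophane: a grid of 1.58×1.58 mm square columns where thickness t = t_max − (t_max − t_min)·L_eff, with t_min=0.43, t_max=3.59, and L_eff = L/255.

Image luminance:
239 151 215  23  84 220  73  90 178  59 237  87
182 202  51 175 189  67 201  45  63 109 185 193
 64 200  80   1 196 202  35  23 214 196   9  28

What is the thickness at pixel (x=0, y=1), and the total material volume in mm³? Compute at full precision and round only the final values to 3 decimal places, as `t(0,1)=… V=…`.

t(0,1)=1.335 V=181.382

span = t_max - t_min = 3.59 - 0.43 = 3.160
L(0,1) = 182, L_eff = 182/255 = 0.713725
t(0,1) = 3.59 - 3.160·0.713725 = 1.335
Σt over all 3·12 pixels = 154397/2125 ≈ 72.6574118
V = pitch²·Σt = 1.58²·154397/2125 = 181.382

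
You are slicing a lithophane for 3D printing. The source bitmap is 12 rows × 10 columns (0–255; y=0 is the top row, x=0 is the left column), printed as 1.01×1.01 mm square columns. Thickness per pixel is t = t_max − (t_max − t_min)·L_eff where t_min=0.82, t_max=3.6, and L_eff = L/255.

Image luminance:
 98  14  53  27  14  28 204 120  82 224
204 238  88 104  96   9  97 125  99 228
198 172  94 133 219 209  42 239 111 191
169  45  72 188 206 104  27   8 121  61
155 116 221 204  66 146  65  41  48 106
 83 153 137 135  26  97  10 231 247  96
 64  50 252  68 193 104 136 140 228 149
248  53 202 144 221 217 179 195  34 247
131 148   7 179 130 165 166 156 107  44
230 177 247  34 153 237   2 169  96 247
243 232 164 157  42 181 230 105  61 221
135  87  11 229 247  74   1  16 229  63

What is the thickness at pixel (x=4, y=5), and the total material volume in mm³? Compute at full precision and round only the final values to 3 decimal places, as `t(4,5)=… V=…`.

t(4,5)=3.317 V=264.736

span = t_max - t_min = 3.6 - 0.82 = 2.780
L(4,5) = 26, L_eff = 26/255 = 0.101961
t(4,5) = 3.6 - 2.780·0.101961 = 3.317
Σt over all 12·10 pixels = 3308881/12750 ≈ 259.5200784
V = pitch²·Σt = 1.01²·3308881/12750 = 264.736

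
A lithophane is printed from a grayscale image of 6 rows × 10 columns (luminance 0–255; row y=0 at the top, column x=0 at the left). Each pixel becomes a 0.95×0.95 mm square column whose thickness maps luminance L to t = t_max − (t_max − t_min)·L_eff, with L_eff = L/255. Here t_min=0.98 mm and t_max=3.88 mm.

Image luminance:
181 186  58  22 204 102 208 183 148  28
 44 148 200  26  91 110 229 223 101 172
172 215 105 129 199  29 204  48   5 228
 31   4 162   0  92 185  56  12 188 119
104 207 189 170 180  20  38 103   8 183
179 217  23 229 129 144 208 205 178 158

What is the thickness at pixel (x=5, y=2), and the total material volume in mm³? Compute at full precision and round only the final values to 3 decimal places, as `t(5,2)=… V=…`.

t(5,2)=3.550 V=130.876

span = t_max - t_min = 3.88 - 0.98 = 2.900
L(5,2) = 29, L_eff = 29/255 = 0.113725
t(5,2) = 3.88 - 2.900·0.113725 = 3.550
Σt over all 6·10 pixels = 123263/850 ≈ 145.0152941
V = pitch²·Σt = 0.95²·123263/850 = 130.876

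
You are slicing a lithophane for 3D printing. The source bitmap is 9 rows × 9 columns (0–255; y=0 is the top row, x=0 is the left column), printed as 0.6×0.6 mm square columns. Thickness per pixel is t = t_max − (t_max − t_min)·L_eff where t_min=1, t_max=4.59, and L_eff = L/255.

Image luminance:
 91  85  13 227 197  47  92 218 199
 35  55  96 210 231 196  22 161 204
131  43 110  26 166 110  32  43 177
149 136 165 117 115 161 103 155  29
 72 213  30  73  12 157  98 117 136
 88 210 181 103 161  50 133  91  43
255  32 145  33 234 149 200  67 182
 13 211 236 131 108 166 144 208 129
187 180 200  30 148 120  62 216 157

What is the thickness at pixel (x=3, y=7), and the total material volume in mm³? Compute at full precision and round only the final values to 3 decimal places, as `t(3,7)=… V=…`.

span = t_max - t_min = 4.59 - 1 = 3.590
L(3,7) = 131, L_eff = 131/255 = 0.513725
t(3,7) = 4.59 - 3.590·0.513725 = 2.746
Σt over all 9·9 pixels = 5798023/25500 ≈ 227.3734510
V = pitch²·Σt = 0.6²·5798023/25500 = 81.854

t(3,7)=2.746 V=81.854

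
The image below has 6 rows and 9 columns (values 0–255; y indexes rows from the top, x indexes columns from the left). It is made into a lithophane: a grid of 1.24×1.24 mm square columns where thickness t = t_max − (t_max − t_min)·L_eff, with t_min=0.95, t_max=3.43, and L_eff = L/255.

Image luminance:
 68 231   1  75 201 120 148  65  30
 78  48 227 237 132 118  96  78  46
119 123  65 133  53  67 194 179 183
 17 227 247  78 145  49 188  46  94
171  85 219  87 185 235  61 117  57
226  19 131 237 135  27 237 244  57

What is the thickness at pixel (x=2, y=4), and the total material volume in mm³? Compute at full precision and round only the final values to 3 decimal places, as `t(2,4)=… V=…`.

t(2,4)=1.300 V=184.065

span = t_max - t_min = 3.43 - 0.95 = 2.480
L(2,4) = 219, L_eff = 219/255 = 0.858824
t(2,4) = 3.43 - 2.480·0.858824 = 1.300
Σt over all 6·9 pixels = 1526291/12750 ≈ 119.7090980
V = pitch²·Σt = 1.24²·1526291/12750 = 184.065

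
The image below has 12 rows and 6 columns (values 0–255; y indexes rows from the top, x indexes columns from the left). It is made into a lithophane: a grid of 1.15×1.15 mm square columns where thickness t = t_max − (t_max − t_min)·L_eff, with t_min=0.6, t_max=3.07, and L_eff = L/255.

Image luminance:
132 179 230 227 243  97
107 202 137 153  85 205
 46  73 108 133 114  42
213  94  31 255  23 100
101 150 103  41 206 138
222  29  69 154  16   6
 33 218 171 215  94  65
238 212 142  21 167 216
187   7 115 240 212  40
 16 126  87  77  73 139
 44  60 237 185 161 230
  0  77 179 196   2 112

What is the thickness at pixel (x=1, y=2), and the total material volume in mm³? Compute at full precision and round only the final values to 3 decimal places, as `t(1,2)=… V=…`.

span = t_max - t_min = 3.07 - 0.6 = 2.470
L(1,2) = 73, L_eff = 73/255 = 0.286275
t(1,2) = 3.07 - 2.470·0.286275 = 2.363
Σt over all 12·6 pixels = 1699597/12750 ≈ 133.3017255
V = pitch²·Σt = 1.15²·1699597/12750 = 176.292

t(1,2)=2.363 V=176.292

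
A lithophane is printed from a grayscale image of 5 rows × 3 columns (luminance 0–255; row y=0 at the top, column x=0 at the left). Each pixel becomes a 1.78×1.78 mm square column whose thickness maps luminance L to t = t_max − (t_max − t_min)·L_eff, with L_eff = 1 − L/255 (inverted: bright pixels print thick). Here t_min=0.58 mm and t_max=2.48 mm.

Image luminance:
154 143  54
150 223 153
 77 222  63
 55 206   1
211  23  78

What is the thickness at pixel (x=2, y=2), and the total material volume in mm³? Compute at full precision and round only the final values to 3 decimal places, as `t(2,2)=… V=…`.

span = t_max - t_min = 2.48 - 0.58 = 1.900
L(2,2) = 63, L_eff = 1 - 63/255 = 0.752941 (inverted)
t(2,2) = 2.48 - 1.900·0.752941 = 1.049
Σt over all 5·3 pixels = 28316/1275 ≈ 22.2086275
V = pitch²·Σt = 1.78²·28316/1275 = 70.366

t(2,2)=1.049 V=70.366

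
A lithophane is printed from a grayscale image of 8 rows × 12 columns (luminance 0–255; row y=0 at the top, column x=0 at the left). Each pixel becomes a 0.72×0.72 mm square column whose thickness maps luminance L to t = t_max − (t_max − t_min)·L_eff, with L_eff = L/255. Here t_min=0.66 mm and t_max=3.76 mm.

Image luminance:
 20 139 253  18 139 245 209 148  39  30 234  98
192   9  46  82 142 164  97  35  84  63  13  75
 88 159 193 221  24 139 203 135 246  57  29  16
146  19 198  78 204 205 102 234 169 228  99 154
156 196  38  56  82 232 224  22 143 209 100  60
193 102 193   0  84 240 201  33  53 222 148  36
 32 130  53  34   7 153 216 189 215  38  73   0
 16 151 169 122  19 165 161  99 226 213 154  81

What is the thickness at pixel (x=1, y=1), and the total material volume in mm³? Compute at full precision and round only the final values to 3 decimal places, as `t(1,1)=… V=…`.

t(1,1)=3.651 V=113.645

span = t_max - t_min = 3.76 - 0.66 = 3.100
L(1,1) = 9, L_eff = 9/255 = 0.035294
t(1,1) = 3.76 - 3.100·0.035294 = 3.651
Σt over all 8·12 pixels = 559019/2550 ≈ 219.2231373
V = pitch²·Σt = 0.72²·559019/2550 = 113.645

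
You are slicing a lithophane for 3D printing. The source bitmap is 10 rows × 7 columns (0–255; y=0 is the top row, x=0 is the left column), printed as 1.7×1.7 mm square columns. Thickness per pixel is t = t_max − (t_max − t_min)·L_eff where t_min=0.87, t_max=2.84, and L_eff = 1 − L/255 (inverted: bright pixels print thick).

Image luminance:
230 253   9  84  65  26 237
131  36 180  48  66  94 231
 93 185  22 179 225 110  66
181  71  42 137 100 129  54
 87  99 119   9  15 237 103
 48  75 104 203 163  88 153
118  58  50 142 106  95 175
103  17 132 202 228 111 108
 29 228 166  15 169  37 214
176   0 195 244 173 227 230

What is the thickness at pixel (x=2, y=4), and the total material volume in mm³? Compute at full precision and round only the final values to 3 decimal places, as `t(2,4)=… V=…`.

t(2,4)=1.789 V=366.559

span = t_max - t_min = 2.84 - 0.87 = 1.970
L(2,4) = 119, L_eff = 1 - 119/255 = 0.533333 (inverted)
t(2,4) = 2.84 - 1.970·0.533333 = 1.789
Σt over all 10·7 pixels = 215623/1700 ≈ 126.8370588
V = pitch²·Σt = 1.7²·215623/1700 = 366.559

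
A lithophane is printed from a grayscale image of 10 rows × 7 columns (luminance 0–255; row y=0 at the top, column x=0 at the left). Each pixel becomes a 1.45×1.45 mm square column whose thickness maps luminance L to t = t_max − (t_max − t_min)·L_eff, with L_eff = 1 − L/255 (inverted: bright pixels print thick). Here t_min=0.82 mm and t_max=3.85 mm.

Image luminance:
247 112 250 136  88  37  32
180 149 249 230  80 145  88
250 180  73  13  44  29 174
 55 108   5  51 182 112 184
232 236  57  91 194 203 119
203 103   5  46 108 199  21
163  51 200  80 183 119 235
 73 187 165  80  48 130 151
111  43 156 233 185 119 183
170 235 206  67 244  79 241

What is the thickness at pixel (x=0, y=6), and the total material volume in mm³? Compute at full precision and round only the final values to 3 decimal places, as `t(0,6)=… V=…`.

span = t_max - t_min = 3.85 - 0.82 = 3.030
L(0,6) = 163, L_eff = 1 - 163/255 = 0.360784 (inverted)
t(0,6) = 3.85 - 3.030·0.360784 = 2.757
Σt over all 10·7 pixels = 1441037/8500 ≈ 169.5337647
V = pitch²·Σt = 1.45²·1441037/8500 = 356.445

t(0,6)=2.757 V=356.445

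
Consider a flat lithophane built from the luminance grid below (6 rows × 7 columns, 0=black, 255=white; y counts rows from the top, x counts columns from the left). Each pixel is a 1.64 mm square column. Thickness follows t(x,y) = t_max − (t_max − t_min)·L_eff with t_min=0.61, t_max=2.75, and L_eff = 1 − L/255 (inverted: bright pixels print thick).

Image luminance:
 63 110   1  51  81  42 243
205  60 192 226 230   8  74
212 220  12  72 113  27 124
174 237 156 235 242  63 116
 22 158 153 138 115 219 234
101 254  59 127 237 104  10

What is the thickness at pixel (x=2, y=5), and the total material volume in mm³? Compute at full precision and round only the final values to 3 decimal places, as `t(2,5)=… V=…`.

span = t_max - t_min = 2.75 - 0.61 = 2.140
L(2,5) = 59, L_eff = 1 - 59/255 = 0.768627 (inverted)
t(2,5) = 2.75 - 2.140·0.768627 = 1.105
Σt over all 6·7 pixels = 61153/850 ≈ 71.9447059
V = pitch²·Σt = 1.64²·61153/850 = 193.502

t(2,5)=1.105 V=193.502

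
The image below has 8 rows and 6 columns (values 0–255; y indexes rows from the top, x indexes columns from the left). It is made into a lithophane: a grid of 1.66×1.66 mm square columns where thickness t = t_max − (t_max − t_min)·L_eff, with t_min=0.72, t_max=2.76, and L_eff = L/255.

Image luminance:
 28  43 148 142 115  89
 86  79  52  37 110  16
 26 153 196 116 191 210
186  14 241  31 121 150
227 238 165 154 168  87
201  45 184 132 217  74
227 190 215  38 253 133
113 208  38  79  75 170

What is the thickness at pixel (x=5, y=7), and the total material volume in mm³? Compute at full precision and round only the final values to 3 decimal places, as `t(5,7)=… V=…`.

t(5,7)=1.400 V=228.142

span = t_max - t_min = 2.76 - 0.72 = 2.040
L(5,7) = 170, L_eff = 170/255 = 0.666667
t(5,7) = 2.76 - 2.040·0.666667 = 1.400
Σt over all 8·6 pixels = 82.792
V = pitch²·Σt = 1.66²·82.792 = 228.142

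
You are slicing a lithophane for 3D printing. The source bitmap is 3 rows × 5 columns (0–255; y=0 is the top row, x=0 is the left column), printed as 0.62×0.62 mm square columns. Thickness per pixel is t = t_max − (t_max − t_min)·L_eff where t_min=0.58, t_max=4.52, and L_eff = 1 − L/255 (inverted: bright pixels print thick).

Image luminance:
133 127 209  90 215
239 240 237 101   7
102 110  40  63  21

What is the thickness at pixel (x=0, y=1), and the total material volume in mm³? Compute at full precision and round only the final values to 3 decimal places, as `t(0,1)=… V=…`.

t(0,1)=4.273 V=14.831

span = t_max - t_min = 4.52 - 0.58 = 3.940
L(0,1) = 239, L_eff = 1 - 239/255 = 0.062745 (inverted)
t(0,1) = 4.52 - 3.940·0.062745 = 4.273
Σt over all 3·5 pixels = 491923/12750 ≈ 38.5821961
V = pitch²·Σt = 0.62²·491923/12750 = 14.831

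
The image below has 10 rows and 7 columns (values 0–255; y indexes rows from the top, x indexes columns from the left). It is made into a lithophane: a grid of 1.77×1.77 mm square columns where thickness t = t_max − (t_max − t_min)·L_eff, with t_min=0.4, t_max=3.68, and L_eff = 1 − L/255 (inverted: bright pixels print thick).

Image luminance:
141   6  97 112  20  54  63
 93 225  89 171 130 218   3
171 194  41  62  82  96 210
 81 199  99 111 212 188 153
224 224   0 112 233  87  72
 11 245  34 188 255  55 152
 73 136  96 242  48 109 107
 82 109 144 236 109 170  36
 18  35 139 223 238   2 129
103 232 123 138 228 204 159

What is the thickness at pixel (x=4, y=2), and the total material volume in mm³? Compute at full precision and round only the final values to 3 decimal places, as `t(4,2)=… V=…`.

t(4,2)=1.455 V=445.605

span = t_max - t_min = 3.68 - 0.4 = 3.280
L(4,2) = 82, L_eff = 1 - 82/255 = 0.678431 (inverted)
t(4,2) = 3.68 - 3.280·0.678431 = 1.455
Σt over all 10·7 pixels = 906742/6375 ≈ 142.2340392
V = pitch²·Σt = 1.77²·906742/6375 = 445.605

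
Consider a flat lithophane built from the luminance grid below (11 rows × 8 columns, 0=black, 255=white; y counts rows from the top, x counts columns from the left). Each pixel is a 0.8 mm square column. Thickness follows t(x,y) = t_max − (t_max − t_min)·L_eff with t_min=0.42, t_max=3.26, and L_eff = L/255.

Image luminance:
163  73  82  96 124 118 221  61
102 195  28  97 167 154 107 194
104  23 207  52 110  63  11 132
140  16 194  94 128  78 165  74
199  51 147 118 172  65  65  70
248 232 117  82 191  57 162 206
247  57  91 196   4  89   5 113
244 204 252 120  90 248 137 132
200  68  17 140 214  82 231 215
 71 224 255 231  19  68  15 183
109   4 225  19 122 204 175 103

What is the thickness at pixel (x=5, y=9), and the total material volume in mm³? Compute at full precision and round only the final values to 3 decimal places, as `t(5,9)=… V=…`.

t(5,9)=2.503 V=103.928

span = t_max - t_min = 3.26 - 0.42 = 2.840
L(5,9) = 68, L_eff = 68/255 = 0.266667
t(5,9) = 3.26 - 2.840·0.266667 = 2.503
Σt over all 11·8 pixels = 345074/2125 ≈ 162.3877647
V = pitch²·Σt = 0.8²·345074/2125 = 103.928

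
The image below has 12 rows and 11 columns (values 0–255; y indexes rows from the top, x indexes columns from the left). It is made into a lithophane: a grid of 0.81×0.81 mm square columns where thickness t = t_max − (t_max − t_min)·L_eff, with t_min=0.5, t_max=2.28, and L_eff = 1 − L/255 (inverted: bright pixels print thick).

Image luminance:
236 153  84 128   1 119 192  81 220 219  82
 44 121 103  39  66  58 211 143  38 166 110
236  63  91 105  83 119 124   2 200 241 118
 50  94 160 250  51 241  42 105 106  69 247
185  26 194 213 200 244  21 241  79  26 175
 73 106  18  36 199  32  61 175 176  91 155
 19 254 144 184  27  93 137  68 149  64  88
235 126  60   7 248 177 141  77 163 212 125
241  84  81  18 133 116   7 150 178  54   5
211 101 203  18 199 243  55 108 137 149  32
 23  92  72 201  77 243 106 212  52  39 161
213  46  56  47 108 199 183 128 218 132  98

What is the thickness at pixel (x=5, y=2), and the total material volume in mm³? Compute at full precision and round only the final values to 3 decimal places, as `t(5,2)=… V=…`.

span = t_max - t_min = 2.28 - 0.5 = 1.780
L(5,2) = 119, L_eff = 1 - 119/255 = 0.533333 (inverted)
t(5,2) = 2.28 - 1.780·0.533333 = 1.331
Σt over all 12·11 pixels = 380016/2125 ≈ 178.8310588
V = pitch²·Σt = 0.81²·380016/2125 = 117.331

t(5,2)=1.331 V=117.331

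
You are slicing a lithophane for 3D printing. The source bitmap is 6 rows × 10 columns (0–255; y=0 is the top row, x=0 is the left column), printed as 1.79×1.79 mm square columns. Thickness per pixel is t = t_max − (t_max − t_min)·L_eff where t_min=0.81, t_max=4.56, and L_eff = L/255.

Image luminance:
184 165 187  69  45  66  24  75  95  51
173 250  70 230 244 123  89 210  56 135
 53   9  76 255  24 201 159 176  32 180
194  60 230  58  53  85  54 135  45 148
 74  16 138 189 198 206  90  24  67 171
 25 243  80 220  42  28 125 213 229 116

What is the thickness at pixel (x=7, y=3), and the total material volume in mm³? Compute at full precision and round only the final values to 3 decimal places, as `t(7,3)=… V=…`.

t(7,3)=2.575 V=534.463

span = t_max - t_min = 4.56 - 0.81 = 3.750
L(7,3) = 135, L_eff = 135/255 = 0.529412
t(7,3) = 4.56 - 3.750·0.529412 = 2.575
Σt over all 6·10 pixels = 28357/170 ≈ 166.8058824
V = pitch²·Σt = 1.79²·28357/170 = 534.463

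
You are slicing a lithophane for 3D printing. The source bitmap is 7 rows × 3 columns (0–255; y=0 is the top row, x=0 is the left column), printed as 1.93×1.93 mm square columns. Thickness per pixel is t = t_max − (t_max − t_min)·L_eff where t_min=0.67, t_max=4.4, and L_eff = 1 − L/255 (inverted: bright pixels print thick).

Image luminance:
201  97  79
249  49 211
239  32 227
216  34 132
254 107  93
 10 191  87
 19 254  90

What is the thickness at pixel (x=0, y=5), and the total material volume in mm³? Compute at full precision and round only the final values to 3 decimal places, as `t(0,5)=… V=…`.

t(0,5)=0.816 V=208.838

span = t_max - t_min = 4.4 - 0.67 = 3.730
L(0,5) = 10, L_eff = 1 - 10/255 = 0.960784 (inverted)
t(0,5) = 4.4 - 3.730·0.960784 = 0.816
Σt over all 7·3 pixels = 119139/2125 ≈ 56.0654118
V = pitch²·Σt = 1.93²·119139/2125 = 208.838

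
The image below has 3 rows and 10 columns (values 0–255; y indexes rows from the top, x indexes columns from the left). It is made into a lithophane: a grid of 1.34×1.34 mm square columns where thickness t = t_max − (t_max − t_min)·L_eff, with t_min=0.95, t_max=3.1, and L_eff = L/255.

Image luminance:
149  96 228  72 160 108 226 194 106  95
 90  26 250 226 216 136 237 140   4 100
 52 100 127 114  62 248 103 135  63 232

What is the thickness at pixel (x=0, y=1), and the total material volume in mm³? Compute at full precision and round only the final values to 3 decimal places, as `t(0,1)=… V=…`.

span = t_max - t_min = 3.1 - 0.95 = 2.150
L(0,1) = 90, L_eff = 90/255 = 0.352941
t(0,1) = 3.1 - 2.150·0.352941 = 2.341
Σt over all 3·10 pixels = 19881/340 ≈ 58.4735294
V = pitch²·Σt = 1.34²·19881/340 = 104.995

t(0,1)=2.341 V=104.995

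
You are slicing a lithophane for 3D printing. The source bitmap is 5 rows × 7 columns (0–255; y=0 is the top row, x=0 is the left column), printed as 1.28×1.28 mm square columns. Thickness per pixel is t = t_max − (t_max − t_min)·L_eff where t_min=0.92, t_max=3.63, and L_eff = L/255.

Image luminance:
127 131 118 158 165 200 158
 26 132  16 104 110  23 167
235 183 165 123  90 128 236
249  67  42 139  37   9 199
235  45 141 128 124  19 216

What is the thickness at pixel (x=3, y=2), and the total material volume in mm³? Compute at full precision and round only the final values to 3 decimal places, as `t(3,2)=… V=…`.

span = t_max - t_min = 3.63 - 0.92 = 2.710
L(3,2) = 123, L_eff = 123/255 = 0.482353
t(3,2) = 3.63 - 2.710·0.482353 = 2.323
Σt over all 5·7 pixels = 101759/1275 ≈ 79.8109804
V = pitch²·Σt = 1.28²·101759/1275 = 130.762

t(3,2)=2.323 V=130.762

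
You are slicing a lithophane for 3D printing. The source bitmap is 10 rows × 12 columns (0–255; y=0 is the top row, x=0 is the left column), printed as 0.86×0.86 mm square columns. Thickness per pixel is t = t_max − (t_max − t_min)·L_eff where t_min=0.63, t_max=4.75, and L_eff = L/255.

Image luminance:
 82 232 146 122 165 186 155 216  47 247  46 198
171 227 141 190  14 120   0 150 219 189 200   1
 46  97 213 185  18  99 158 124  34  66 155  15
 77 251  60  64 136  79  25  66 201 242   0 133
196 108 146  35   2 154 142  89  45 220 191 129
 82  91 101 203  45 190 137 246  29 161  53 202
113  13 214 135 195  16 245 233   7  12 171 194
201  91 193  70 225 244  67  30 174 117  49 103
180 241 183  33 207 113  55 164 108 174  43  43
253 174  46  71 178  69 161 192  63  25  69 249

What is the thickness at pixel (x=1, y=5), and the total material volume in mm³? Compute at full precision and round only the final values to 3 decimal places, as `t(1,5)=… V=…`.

span = t_max - t_min = 4.75 - 0.63 = 4.120
L(1,5) = 91, L_eff = 91/255 = 0.356863
t(1,5) = 4.75 - 4.120·0.356863 = 3.280
Σt over all 10·12 pixels = 2067017/6375 ≈ 324.2379608
V = pitch²·Σt = 0.86²·2067017/6375 = 239.806

t(1,5)=3.280 V=239.806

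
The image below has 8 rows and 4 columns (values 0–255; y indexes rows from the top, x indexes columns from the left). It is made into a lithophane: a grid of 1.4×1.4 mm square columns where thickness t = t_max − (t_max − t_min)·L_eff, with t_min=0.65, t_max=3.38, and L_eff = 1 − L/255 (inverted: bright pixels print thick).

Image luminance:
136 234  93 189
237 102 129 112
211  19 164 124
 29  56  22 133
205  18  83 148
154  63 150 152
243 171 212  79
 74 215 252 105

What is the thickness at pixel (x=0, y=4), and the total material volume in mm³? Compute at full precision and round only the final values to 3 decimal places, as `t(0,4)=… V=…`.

t(0,4)=2.845 V=131.291

span = t_max - t_min = 3.38 - 0.65 = 2.730
L(0,4) = 205, L_eff = 1 - 205/255 = 0.196078 (inverted)
t(0,4) = 3.38 - 2.730·0.196078 = 2.845
Σt over all 8·4 pixels = 284687/4250 ≈ 66.9851765
V = pitch²·Σt = 1.4²·284687/4250 = 131.291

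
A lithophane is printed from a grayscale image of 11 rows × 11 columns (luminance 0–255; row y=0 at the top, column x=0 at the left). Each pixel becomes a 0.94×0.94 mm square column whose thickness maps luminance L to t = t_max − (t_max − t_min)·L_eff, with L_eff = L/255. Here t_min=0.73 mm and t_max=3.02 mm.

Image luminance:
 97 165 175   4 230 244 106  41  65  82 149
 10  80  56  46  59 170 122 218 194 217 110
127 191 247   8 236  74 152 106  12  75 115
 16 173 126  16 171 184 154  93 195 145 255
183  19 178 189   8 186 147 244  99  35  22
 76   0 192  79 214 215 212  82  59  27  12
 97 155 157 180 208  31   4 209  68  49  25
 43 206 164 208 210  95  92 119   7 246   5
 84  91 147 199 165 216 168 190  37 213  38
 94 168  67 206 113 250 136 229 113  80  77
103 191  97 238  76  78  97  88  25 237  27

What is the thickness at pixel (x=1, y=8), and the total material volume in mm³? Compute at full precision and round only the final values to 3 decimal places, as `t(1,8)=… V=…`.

span = t_max - t_min = 3.02 - 0.73 = 2.290
L(1,8) = 91, L_eff = 91/255 = 0.356863
t(1,8) = 3.02 - 2.290·0.356863 = 2.203
Σt over all 11·11 pixels = 1180993/5100 ≈ 231.5672549
V = pitch²·Σt = 0.94²·1180993/5100 = 204.613

t(1,8)=2.203 V=204.613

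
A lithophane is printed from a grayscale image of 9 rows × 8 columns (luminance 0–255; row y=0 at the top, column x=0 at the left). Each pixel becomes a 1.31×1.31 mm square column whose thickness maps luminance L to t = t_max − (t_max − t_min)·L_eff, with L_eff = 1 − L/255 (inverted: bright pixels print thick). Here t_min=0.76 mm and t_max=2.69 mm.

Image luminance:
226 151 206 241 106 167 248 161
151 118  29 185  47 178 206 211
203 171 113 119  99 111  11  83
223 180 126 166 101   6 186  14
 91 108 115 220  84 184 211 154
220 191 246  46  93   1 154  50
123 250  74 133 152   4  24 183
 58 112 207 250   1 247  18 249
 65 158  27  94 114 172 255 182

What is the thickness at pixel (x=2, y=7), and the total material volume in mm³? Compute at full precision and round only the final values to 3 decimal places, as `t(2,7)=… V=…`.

span = t_max - t_min = 2.69 - 0.76 = 1.930
L(2,7) = 207, L_eff = 1 - 207/255 = 0.188235 (inverted)
t(2,7) = 2.69 - 1.930·0.188235 = 2.327
Σt over all 9·8 pixels = 3298919/25500 ≈ 129.3693725
V = pitch²·Σt = 1.31²·3298919/25500 = 222.011

t(2,7)=2.327 V=222.011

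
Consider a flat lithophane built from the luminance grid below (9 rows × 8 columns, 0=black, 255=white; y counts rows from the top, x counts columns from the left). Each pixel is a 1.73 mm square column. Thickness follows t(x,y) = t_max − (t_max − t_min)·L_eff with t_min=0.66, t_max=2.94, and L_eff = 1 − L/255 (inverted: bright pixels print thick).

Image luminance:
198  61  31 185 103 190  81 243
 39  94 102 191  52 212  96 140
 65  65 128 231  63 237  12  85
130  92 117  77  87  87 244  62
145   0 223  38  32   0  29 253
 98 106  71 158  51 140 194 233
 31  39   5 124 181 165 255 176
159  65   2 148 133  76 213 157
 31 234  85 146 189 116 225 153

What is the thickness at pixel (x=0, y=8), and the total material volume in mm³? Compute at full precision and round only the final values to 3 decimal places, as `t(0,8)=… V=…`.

t(0,8)=0.937 V=374.473

span = t_max - t_min = 2.94 - 0.66 = 2.280
L(0,8) = 31, L_eff = 1 - 31/255 = 0.878431 (inverted)
t(0,8) = 2.94 - 2.280·0.878431 = 0.937
Σt over all 9·8 pixels = 265881/2125 ≈ 125.1204706
V = pitch²·Σt = 1.73²·265881/2125 = 374.473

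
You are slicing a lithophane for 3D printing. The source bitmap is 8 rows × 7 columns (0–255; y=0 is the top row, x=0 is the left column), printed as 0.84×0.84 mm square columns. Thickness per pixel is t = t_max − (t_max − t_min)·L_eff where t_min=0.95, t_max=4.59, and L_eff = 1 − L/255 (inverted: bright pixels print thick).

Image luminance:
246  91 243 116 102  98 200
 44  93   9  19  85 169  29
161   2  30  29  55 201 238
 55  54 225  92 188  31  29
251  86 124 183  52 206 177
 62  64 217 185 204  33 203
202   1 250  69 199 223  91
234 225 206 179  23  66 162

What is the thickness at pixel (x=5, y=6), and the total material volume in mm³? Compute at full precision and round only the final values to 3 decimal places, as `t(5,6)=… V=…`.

t(5,6)=4.133 V=109.161

span = t_max - t_min = 4.59 - 0.95 = 3.640
L(5,6) = 223, L_eff = 1 - 223/255 = 0.125490 (inverted)
t(5,6) = 4.59 - 3.640·0.125490 = 4.133
Σt over all 8·7 pixels = 986251/6375 ≈ 154.7060392
V = pitch²·Σt = 0.84²·986251/6375 = 109.161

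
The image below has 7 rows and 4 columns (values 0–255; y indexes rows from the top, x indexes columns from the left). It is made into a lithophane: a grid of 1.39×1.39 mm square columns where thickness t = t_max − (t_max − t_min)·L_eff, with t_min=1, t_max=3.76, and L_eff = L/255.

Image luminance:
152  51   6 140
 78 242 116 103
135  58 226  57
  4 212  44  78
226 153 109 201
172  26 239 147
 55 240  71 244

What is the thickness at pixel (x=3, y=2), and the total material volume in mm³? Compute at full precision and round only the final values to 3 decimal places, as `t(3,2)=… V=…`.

span = t_max - t_min = 3.76 - 1 = 2.760
L(3,2) = 57, L_eff = 57/255 = 0.223529
t(3,2) = 3.76 - 2.760·0.223529 = 3.143
Σt over all 7·4 pixels = 28253/425 ≈ 66.4776471
V = pitch²·Σt = 1.39²·28253/425 = 128.441

t(3,2)=3.143 V=128.441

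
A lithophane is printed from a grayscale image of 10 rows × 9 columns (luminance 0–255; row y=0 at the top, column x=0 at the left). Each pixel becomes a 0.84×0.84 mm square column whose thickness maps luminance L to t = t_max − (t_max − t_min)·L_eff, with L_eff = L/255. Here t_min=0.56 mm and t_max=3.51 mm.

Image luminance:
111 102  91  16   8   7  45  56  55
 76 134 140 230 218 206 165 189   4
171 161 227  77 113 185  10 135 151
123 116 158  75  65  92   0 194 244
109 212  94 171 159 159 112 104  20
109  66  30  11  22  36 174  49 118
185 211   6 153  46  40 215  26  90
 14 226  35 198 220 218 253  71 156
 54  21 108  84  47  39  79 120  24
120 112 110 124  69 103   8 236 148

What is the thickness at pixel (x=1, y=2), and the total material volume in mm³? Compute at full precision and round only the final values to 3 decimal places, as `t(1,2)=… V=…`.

span = t_max - t_min = 3.51 - 0.56 = 2.950
L(1,2) = 161, L_eff = 161/255 = 0.631373
t(1,2) = 3.51 - 2.950·0.631373 = 1.647
Σt over all 10·9 pixels = 257131/1275 ≈ 201.6713725
V = pitch²·Σt = 0.84²·257131/1275 = 142.299

t(1,2)=1.647 V=142.299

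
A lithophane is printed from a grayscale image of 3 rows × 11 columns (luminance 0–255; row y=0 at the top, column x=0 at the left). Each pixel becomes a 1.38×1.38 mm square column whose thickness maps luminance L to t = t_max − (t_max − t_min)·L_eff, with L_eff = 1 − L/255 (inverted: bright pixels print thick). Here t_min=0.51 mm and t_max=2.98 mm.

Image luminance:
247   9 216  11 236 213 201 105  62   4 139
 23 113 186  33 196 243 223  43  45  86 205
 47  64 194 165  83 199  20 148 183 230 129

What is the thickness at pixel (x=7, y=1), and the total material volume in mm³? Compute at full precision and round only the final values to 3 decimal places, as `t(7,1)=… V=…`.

span = t_max - t_min = 2.98 - 0.51 = 2.470
L(7,1) = 43, L_eff = 1 - 43/255 = 0.831373 (inverted)
t(7,1) = 2.98 - 2.470·0.831373 = 0.927
Σt over all 3·11 pixels = 21934/375 ≈ 58.4906667
V = pitch²·Σt = 1.38²·21934/375 = 111.390

t(7,1)=0.927 V=111.390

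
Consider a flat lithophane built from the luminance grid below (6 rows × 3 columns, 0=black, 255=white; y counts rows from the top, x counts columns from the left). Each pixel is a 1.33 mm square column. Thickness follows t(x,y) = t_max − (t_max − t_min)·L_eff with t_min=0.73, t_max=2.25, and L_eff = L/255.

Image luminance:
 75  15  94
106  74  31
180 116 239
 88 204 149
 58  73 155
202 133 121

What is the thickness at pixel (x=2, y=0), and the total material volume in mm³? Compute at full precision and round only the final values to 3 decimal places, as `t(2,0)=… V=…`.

t(2,0)=1.690 V=49.361

span = t_max - t_min = 2.25 - 0.73 = 1.520
L(2,0) = 94, L_eff = 94/255 = 0.368627
t(2,0) = 2.25 - 1.520·0.368627 = 1.690
Σt over all 6·3 pixels = 355787/12750 ≈ 27.9048627
V = pitch²·Σt = 1.33²·355787/12750 = 49.361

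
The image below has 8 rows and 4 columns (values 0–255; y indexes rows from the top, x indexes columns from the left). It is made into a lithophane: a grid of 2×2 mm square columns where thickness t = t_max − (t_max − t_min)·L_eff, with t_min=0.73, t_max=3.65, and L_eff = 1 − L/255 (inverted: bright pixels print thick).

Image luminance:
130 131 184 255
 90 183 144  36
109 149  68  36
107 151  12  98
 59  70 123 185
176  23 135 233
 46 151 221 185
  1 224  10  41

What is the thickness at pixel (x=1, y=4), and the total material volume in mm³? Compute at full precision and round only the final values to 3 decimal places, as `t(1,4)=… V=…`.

t(1,4)=1.532 V=265.938

span = t_max - t_min = 3.65 - 0.73 = 2.920
L(1,4) = 70, L_eff = 1 - 70/255 = 0.725490 (inverted)
t(1,4) = 3.65 - 2.920·0.725490 = 1.532
Σt over all 8·4 pixels = 423838/6375 ≈ 66.4843922
V = pitch²·Σt = 2²·423838/6375 = 265.938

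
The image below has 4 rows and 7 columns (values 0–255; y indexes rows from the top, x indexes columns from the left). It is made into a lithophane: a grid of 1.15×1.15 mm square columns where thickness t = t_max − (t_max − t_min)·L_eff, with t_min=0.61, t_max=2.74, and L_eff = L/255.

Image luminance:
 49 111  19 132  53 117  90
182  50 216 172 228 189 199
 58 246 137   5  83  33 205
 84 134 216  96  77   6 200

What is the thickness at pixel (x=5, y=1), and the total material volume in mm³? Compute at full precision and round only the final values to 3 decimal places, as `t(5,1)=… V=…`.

span = t_max - t_min = 2.74 - 0.61 = 2.130
L(5,1) = 189, L_eff = 189/255 = 0.741176
t(5,1) = 2.74 - 2.130·0.741176 = 1.161
Σt over all 4·7 pixels = 411643/8500 ≈ 48.4285882
V = pitch²·Σt = 1.15²·411643/8500 = 64.047

t(5,1)=1.161 V=64.047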